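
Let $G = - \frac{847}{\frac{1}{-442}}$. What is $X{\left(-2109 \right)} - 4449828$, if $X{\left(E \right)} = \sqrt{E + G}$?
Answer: $-4449828 + \sqrt{372265} \approx -4.4492 \cdot 10^{6}$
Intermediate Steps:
$G = 374374$ ($G = - \frac{847}{- \frac{1}{442}} = \left(-847\right) \left(-442\right) = 374374$)
$X{\left(E \right)} = \sqrt{374374 + E}$ ($X{\left(E \right)} = \sqrt{E + 374374} = \sqrt{374374 + E}$)
$X{\left(-2109 \right)} - 4449828 = \sqrt{374374 - 2109} - 4449828 = \sqrt{372265} - 4449828 = -4449828 + \sqrt{372265}$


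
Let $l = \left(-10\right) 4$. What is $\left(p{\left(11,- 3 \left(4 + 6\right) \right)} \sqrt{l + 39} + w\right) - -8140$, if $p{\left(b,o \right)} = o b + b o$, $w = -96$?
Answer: $8044 - 660 i \approx 8044.0 - 660.0 i$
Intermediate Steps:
$p{\left(b,o \right)} = 2 b o$ ($p{\left(b,o \right)} = b o + b o = 2 b o$)
$l = -40$
$\left(p{\left(11,- 3 \left(4 + 6\right) \right)} \sqrt{l + 39} + w\right) - -8140 = \left(2 \cdot 11 \left(- 3 \left(4 + 6\right)\right) \sqrt{-40 + 39} - 96\right) - -8140 = \left(2 \cdot 11 \left(\left(-3\right) 10\right) \sqrt{-1} - 96\right) + 8140 = \left(2 \cdot 11 \left(-30\right) i - 96\right) + 8140 = \left(- 660 i - 96\right) + 8140 = \left(-96 - 660 i\right) + 8140 = 8044 - 660 i$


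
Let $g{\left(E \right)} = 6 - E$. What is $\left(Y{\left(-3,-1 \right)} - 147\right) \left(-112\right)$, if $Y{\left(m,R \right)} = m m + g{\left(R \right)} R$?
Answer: $16240$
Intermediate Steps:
$Y{\left(m,R \right)} = m^{2} + R \left(6 - R\right)$ ($Y{\left(m,R \right)} = m m + \left(6 - R\right) R = m^{2} + R \left(6 - R\right)$)
$\left(Y{\left(-3,-1 \right)} - 147\right) \left(-112\right) = \left(\left(\left(-3\right)^{2} - - (-6 - 1)\right) - 147\right) \left(-112\right) = \left(\left(9 - \left(-1\right) \left(-7\right)\right) - 147\right) \left(-112\right) = \left(\left(9 - 7\right) - 147\right) \left(-112\right) = \left(2 - 147\right) \left(-112\right) = \left(-145\right) \left(-112\right) = 16240$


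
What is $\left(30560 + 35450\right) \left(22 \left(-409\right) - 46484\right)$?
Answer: $-3662366820$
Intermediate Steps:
$\left(30560 + 35450\right) \left(22 \left(-409\right) - 46484\right) = 66010 \left(-8998 - 46484\right) = 66010 \left(-55482\right) = -3662366820$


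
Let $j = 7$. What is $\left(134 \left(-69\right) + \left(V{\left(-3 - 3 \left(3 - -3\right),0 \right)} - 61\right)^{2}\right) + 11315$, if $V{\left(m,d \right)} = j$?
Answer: $4985$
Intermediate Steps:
$V{\left(m,d \right)} = 7$
$\left(134 \left(-69\right) + \left(V{\left(-3 - 3 \left(3 - -3\right),0 \right)} - 61\right)^{2}\right) + 11315 = \left(134 \left(-69\right) + \left(7 - 61\right)^{2}\right) + 11315 = \left(-9246 + \left(-54\right)^{2}\right) + 11315 = \left(-9246 + 2916\right) + 11315 = -6330 + 11315 = 4985$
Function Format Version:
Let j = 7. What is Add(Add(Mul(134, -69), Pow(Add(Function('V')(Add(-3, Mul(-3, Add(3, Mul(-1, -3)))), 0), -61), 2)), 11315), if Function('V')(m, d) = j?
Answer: 4985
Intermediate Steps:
Function('V')(m, d) = 7
Add(Add(Mul(134, -69), Pow(Add(Function('V')(Add(-3, Mul(-3, Add(3, Mul(-1, -3)))), 0), -61), 2)), 11315) = Add(Add(Mul(134, -69), Pow(Add(7, -61), 2)), 11315) = Add(Add(-9246, Pow(-54, 2)), 11315) = Add(Add(-9246, 2916), 11315) = Add(-6330, 11315) = 4985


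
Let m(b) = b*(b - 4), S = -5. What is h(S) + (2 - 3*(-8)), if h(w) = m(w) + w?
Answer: 66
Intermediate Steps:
m(b) = b*(-4 + b)
h(w) = w + w*(-4 + w) (h(w) = w*(-4 + w) + w = w + w*(-4 + w))
h(S) + (2 - 3*(-8)) = -5*(-3 - 5) + (2 - 3*(-8)) = -5*(-8) + (2 + 24) = 40 + 26 = 66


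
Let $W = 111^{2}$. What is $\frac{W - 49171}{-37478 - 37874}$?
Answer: $\frac{18425}{37676} \approx 0.48904$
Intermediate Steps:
$W = 12321$
$\frac{W - 49171}{-37478 - 37874} = \frac{12321 - 49171}{-37478 - 37874} = - \frac{36850}{-75352} = \left(-36850\right) \left(- \frac{1}{75352}\right) = \frac{18425}{37676}$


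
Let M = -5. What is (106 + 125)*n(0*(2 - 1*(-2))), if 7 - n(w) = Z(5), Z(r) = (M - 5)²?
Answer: -21483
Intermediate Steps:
Z(r) = 100 (Z(r) = (-5 - 5)² = (-10)² = 100)
n(w) = -93 (n(w) = 7 - 1*100 = 7 - 100 = -93)
(106 + 125)*n(0*(2 - 1*(-2))) = (106 + 125)*(-93) = 231*(-93) = -21483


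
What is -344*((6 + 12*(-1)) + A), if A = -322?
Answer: 112832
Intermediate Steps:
-344*((6 + 12*(-1)) + A) = -344*((6 + 12*(-1)) - 322) = -344*((6 - 12) - 322) = -344*(-6 - 322) = -344*(-328) = 112832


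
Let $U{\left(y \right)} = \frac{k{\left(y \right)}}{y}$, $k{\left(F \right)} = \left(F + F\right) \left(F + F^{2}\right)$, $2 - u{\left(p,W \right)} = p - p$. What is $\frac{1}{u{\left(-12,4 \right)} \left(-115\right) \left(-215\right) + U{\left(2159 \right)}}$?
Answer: $\frac{1}{9376330} \approx 1.0665 \cdot 10^{-7}$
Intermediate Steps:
$u{\left(p,W \right)} = 2$ ($u{\left(p,W \right)} = 2 - \left(p - p\right) = 2 - 0 = 2 + 0 = 2$)
$k{\left(F \right)} = 2 F \left(F + F^{2}\right)$
$U{\left(y \right)} = 2 y \left(1 + y\right)$ ($U{\left(y \right)} = \frac{2 y^{2} \left(1 + y\right)}{y} = 2 y \left(1 + y\right)$)
$\frac{1}{u{\left(-12,4 \right)} \left(-115\right) \left(-215\right) + U{\left(2159 \right)}} = \frac{1}{2 \left(-115\right) \left(-215\right) + 2 \cdot 2159 \left(1 + 2159\right)} = \frac{1}{\left(-230\right) \left(-215\right) + 2 \cdot 2159 \cdot 2160} = \frac{1}{49450 + 9326880} = \frac{1}{9376330}$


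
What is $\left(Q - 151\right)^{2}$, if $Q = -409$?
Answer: $313600$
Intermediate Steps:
$\left(Q - 151\right)^{2} = \left(-409 - 151\right)^{2} = \left(-560\right)^{2} = 313600$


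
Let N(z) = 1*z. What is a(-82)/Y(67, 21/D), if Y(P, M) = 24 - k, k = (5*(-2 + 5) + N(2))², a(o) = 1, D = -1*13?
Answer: -1/265 ≈ -0.0037736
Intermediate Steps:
D = -13
N(z) = z
k = 289 (k = (5*(-2 + 5) + 2)² = (5*3 + 2)² = (15 + 2)² = 17² = 289)
Y(P, M) = -265 (Y(P, M) = 24 - 1*289 = 24 - 289 = -265)
a(-82)/Y(67, 21/D) = 1/(-265) = 1*(-1/265) = -1/265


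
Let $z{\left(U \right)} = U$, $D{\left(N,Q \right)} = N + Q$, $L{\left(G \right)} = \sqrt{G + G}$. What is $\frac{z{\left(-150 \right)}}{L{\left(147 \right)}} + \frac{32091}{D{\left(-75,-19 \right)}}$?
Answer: $- \frac{32091}{94} - \frac{25 \sqrt{6}}{7} \approx -350.14$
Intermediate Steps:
$L{\left(G \right)} = \sqrt{2} \sqrt{G}$ ($L{\left(G \right)} = \sqrt{2 G} = \sqrt{2} \sqrt{G}$)
$\frac{z{\left(-150 \right)}}{L{\left(147 \right)}} + \frac{32091}{D{\left(-75,-19 \right)}} = - \frac{150}{\sqrt{2} \sqrt{147}} + \frac{32091}{-75 - 19} = - \frac{150}{\sqrt{2} \cdot 7 \sqrt{3}} + \frac{32091}{-94} = - \frac{150}{7 \sqrt{6}} + 32091 \left(- \frac{1}{94}\right) = - 150 \frac{\sqrt{6}}{42} - \frac{32091}{94} = - \frac{25 \sqrt{6}}{7} - \frac{32091}{94} = - \frac{32091}{94} - \frac{25 \sqrt{6}}{7}$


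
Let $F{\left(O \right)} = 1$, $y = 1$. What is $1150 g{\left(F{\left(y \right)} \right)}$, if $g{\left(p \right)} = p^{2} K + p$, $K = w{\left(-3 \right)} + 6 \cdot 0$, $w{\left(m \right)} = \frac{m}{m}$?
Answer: $2300$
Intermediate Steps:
$w{\left(m \right)} = 1$
$K = 1$ ($K = 1 + 6 \cdot 0 = 1 + 0 = 1$)
$g{\left(p \right)} = p + p^{2}$ ($g{\left(p \right)} = p^{2} \cdot 1 + p = p^{2} + p = p + p^{2}$)
$1150 g{\left(F{\left(y \right)} \right)} = 1150 \cdot 1 \left(1 + 1\right) = 1150 \cdot 1 \cdot 2 = 1150 \cdot 2 = 2300$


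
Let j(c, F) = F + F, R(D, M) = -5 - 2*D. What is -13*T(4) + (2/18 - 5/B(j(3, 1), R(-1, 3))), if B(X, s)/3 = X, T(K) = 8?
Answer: -1885/18 ≈ -104.72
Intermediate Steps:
j(c, F) = 2*F
B(X, s) = 3*X
-13*T(4) + (2/18 - 5/B(j(3, 1), R(-1, 3))) = -13*8 + (2/18 - 5/(3*(2*1))) = -104 + (2*(1/18) - 5/(3*2)) = -104 + (⅑ - 5/6) = -104 + (⅑ - 5*⅙) = -104 + (⅑ - ⅚) = -104 - 13/18 = -1885/18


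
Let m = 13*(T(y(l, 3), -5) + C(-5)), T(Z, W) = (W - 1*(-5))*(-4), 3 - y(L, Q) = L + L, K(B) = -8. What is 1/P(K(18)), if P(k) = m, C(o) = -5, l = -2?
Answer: -1/65 ≈ -0.015385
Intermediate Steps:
y(L, Q) = 3 - 2*L (y(L, Q) = 3 - (L + L) = 3 - 2*L)
T(Z, W) = -20 - 4*W (T(Z, W) = (W + 5)*(-4) = (5 + W)*(-4) = -20 - 4*W)
m = -65 (m = 13*((-20 - 4*(-5)) - 5) = 13*((-20 + 20) - 5) = 13*(0 - 5) = 13*(-5) = -65)
P(k) = -65
1/P(K(18)) = 1/(-65) = -1/65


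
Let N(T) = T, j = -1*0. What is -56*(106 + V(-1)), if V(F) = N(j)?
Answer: -5936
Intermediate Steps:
j = 0
V(F) = 0
-56*(106 + V(-1)) = -56*(106 + 0) = -56*106 = -5936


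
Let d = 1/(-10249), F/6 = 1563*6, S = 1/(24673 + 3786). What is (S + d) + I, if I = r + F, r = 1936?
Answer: 16976726823154/291676291 ≈ 58204.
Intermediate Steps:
S = 1/28459 ≈ 3.5138e-5
F = 56268 (F = 6*(1563*6) = 6*9378 = 56268)
d = -1/10249 ≈ -9.7570e-5
I = 58204 (I = 1936 + 56268 = 58204)
(S + d) + I = (1/28459 - 1/10249) + 58204 = -18210/291676291 + 58204 = 16976726823154/291676291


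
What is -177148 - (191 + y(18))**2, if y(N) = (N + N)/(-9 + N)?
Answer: -215173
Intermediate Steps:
y(N) = 2*N/(-9 + N) (y(N) = (2*N)/(-9 + N) = 2*N/(-9 + N))
-177148 - (191 + y(18))**2 = -177148 - (191 + 2*18/(-9 + 18))**2 = -177148 - (191 + 2*18/9)**2 = -177148 - (191 + 2*18*(1/9))**2 = -177148 - (191 + 4)**2 = -177148 - 1*195**2 = -177148 - 1*38025 = -177148 - 38025 = -215173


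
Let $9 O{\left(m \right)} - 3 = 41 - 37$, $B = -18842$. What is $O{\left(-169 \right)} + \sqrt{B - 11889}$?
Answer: $\frac{7}{9} + i \sqrt{30731} \approx 0.77778 + 175.3 i$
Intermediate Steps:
$O{\left(m \right)} = \frac{7}{9}$ ($O{\left(m \right)} = \frac{1}{3} + \frac{41 - 37}{9} = \frac{1}{3} + \frac{1}{9} \cdot 4 = \frac{1}{3} + \frac{4}{9} = \frac{7}{9}$)
$O{\left(-169 \right)} + \sqrt{B - 11889} = \frac{7}{9} + \sqrt{-18842 - 11889} = \frac{7}{9} + \sqrt{-30731} = \frac{7}{9} + i \sqrt{30731}$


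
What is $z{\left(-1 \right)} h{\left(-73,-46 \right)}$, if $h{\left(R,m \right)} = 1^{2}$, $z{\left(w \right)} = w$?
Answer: $-1$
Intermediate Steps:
$h{\left(R,m \right)} = 1$
$z{\left(-1 \right)} h{\left(-73,-46 \right)} = \left(-1\right) 1 = -1$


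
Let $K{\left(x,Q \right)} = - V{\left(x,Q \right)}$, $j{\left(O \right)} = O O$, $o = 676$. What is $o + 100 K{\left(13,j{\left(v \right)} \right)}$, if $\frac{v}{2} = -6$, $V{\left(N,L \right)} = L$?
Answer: $-13724$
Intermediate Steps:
$v = -12$ ($v = 2 \left(-6\right) = -12$)
$j{\left(O \right)} = O^{2}$
$K{\left(x,Q \right)} = - Q$
$o + 100 K{\left(13,j{\left(v \right)} \right)} = 676 + 100 \left(- \left(-12\right)^{2}\right) = 676 + 100 \left(\left(-1\right) 144\right) = 676 + 100 \left(-144\right) = 676 - 14400 = -13724$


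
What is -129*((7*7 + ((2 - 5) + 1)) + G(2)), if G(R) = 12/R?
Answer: -6837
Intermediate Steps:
-129*((7*7 + ((2 - 5) + 1)) + G(2)) = -129*((7*7 + ((2 - 5) + 1)) + 12/2) = -129*((49 + (-3 + 1)) + 12*(1/2)) = -129*((49 - 2) + 6) = -129*(47 + 6) = -129*53 = -6837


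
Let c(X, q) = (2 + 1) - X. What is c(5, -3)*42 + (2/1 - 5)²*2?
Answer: -66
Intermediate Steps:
c(X, q) = 3 - X
c(5, -3)*42 + (2/1 - 5)²*2 = (3 - 1*5)*42 + (2/1 - 5)²*2 = (3 - 5)*42 + (2*1 - 5)²*2 = -2*42 + (2 - 5)²*2 = -84 + (-3)²*2 = -84 + 9*2 = -84 + 18 = -66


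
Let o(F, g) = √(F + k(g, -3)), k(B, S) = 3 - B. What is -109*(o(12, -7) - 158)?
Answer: 17222 - 109*√22 ≈ 16711.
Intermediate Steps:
o(F, g) = √(3 + F - g) (o(F, g) = √(F + (3 - g)) = √(3 + F - g))
-109*(o(12, -7) - 158) = -109*(√(3 + 12 - 1*(-7)) - 158) = -109*(√(3 + 12 + 7) - 158) = -109*(√22 - 158) = -109*(-158 + √22) = 17222 - 109*√22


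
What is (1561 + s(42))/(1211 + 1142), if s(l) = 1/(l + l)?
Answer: 131125/197652 ≈ 0.66341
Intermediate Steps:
s(l) = 1/(2*l)
(1561 + s(42))/(1211 + 1142) = (1561 + (1/2)/42)/(1211 + 1142) = (1561 + (1/2)*(1/42))/2353 = (1561 + 1/84)*(1/2353) = (131125/84)*(1/2353) = 131125/197652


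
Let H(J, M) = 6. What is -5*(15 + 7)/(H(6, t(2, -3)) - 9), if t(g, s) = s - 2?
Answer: 110/3 ≈ 36.667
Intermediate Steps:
t(g, s) = -2 + s
-5*(15 + 7)/(H(6, t(2, -3)) - 9) = -5*(15 + 7)/(6 - 9) = -110/(-3) = -110*(-1)/3 = -5*(-22/3) = 110/3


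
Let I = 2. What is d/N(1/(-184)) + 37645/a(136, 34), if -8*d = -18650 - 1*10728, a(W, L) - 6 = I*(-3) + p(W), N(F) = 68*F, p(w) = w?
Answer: -77279/8 ≈ -9659.9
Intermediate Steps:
a(W, L) = W (a(W, L) = 6 + (2*(-3) + W) = 6 + (-6 + W) = W)
d = 14689/4 (d = -(-18650 - 1*10728)/8 = -(-18650 - 10728)/8 = -⅛*(-29378) = 14689/4 ≈ 3672.3)
d/N(1/(-184)) + 37645/a(136, 34) = 14689/(4*((68/(-184)))) + 37645/136 = 14689/(4*((68*(-1/184)))) + 37645*(1/136) = 14689/(4*(-17/46)) + 37645/136 = (14689/4)*(-46/17) + 37645/136 = -337847/34 + 37645/136 = -77279/8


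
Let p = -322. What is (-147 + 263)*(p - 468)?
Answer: -91640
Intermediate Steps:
(-147 + 263)*(p - 468) = (-147 + 263)*(-322 - 468) = 116*(-790) = -91640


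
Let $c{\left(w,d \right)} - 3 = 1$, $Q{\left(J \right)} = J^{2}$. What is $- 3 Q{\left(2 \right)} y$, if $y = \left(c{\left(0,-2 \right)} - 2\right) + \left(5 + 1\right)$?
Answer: $-96$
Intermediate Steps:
$c{\left(w,d \right)} = 4$ ($c{\left(w,d \right)} = 3 + 1 = 4$)
$y = 8$ ($y = \left(4 - 2\right) + \left(5 + 1\right) = 2 + 6 = 8$)
$- 3 Q{\left(2 \right)} y = - 3 \cdot 2^{2} \cdot 8 = \left(-3\right) 4 \cdot 8 = \left(-12\right) 8 = -96$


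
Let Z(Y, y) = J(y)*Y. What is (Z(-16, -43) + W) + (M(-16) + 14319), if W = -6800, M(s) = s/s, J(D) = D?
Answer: 8208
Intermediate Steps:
M(s) = 1
Z(Y, y) = Y*y (Z(Y, y) = y*Y = Y*y)
(Z(-16, -43) + W) + (M(-16) + 14319) = (-16*(-43) - 6800) + (1 + 14319) = (688 - 6800) + 14320 = -6112 + 14320 = 8208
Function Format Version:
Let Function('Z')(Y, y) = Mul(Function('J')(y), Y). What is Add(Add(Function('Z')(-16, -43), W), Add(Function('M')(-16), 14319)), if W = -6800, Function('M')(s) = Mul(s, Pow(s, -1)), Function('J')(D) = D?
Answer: 8208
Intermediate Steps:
Function('M')(s) = 1
Function('Z')(Y, y) = Mul(Y, y) (Function('Z')(Y, y) = Mul(y, Y) = Mul(Y, y))
Add(Add(Function('Z')(-16, -43), W), Add(Function('M')(-16), 14319)) = Add(Add(Mul(-16, -43), -6800), Add(1, 14319)) = Add(Add(688, -6800), 14320) = Add(-6112, 14320) = 8208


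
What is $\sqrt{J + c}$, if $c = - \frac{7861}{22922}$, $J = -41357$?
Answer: $\frac{i \sqrt{21729895889830}}{22922} \approx 203.36 i$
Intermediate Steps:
$c = - \frac{7861}{22922}$ ($c = \left(-7861\right) \frac{1}{22922} = - \frac{7861}{22922} \approx -0.34295$)
$\sqrt{J + c} = \sqrt{-41357 - \frac{7861}{22922}} = \sqrt{- \frac{947993015}{22922}} = \frac{i \sqrt{21729895889830}}{22922}$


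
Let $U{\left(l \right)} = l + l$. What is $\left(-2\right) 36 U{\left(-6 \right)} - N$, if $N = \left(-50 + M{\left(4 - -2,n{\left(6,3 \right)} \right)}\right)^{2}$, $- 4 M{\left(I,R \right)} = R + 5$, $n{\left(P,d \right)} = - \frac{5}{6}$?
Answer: $- \frac{1002961}{576} \approx -1741.3$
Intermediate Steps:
$n{\left(P,d \right)} = - \frac{5}{6}$ ($n{\left(P,d \right)} = \left(-5\right) \frac{1}{6} = - \frac{5}{6}$)
$U{\left(l \right)} = 2 l$
$M{\left(I,R \right)} = - \frac{5}{4} - \frac{R}{4}$ ($M{\left(I,R \right)} = - \frac{R + 5}{4} = - \frac{5 + R}{4} = - \frac{5}{4} - \frac{R}{4}$)
$N = \frac{1500625}{576}$ ($N = \left(-50 - \frac{25}{24}\right)^{2} = \left(- \frac{1225}{24}\right)^{2} = \frac{1500625}{576} \approx 2605.3$)
$\left(-2\right) 36 U{\left(-6 \right)} - N = \left(-2\right) 36 \cdot 2 \left(-6\right) - \frac{1500625}{576} = \left(-72\right) \left(-12\right) - \frac{1500625}{576} = 864 - \frac{1500625}{576} = - \frac{1002961}{576}$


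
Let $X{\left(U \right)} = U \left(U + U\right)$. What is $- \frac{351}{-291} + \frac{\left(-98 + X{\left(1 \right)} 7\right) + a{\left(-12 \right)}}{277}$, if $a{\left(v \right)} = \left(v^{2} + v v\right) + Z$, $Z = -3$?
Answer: $\frac{51906}{26869} \approx 1.9318$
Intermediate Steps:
$a{\left(v \right)} = -3 + 2 v^{2}$ ($a{\left(v \right)} = \left(v^{2} + v v\right) - 3 = \left(v^{2} + v^{2}\right) - 3 = 2 v^{2} - 3 = -3 + 2 v^{2}$)
$X{\left(U \right)} = 2 U^{2}$ ($X{\left(U \right)} = U 2 U = 2 U^{2}$)
$- \frac{351}{-291} + \frac{\left(-98 + X{\left(1 \right)} 7\right) + a{\left(-12 \right)}}{277} = - \frac{351}{-291} + \frac{\left(-98 + 2 \cdot 1^{2} \cdot 7\right) - \left(3 - 2 \left(-12\right)^{2}\right)}{277} = \left(-351\right) \left(- \frac{1}{291}\right) + \left(\left(-98 + 2 \cdot 1 \cdot 7\right) + \left(-3 + 2 \cdot 144\right)\right) \frac{1}{277} = \frac{117}{97} + \left(\left(-98 + 2 \cdot 7\right) + \left(-3 + 288\right)\right) \frac{1}{277} = \frac{117}{97} + \left(\left(-98 + 14\right) + 285\right) \frac{1}{277} = \frac{117}{97} + \left(-84 + 285\right) \frac{1}{277} = \frac{117}{97} + 201 \cdot \frac{1}{277} = \frac{117}{97} + \frac{201}{277} = \frac{51906}{26869}$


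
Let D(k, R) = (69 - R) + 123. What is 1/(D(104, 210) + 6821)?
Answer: 1/6803 ≈ 0.00014699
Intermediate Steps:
D(k, R) = 192 - R
1/(D(104, 210) + 6821) = 1/((192 - 1*210) + 6821) = 1/((192 - 210) + 6821) = 1/(-18 + 6821) = 1/6803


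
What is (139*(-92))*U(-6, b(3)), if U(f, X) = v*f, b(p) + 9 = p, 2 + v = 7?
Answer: 383640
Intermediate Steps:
v = 5 (v = -2 + 7 = 5)
b(p) = -9 + p
U(f, X) = 5*f
(139*(-92))*U(-6, b(3)) = (139*(-92))*(5*(-6)) = -12788*(-30) = 383640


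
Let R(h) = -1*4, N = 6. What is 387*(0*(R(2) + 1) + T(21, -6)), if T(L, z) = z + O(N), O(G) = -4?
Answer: -3870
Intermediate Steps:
T(L, z) = -4 + z (T(L, z) = z - 4 = -4 + z)
R(h) = -4
387*(0*(R(2) + 1) + T(21, -6)) = 387*(0*(-4 + 1) + (-4 - 6)) = 387*(0*(-3) - 10) = 387*(0 - 10) = 387*(-10) = -3870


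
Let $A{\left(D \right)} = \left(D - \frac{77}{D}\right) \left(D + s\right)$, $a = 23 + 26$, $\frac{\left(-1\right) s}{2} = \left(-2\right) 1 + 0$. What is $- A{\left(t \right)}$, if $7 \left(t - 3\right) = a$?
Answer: $- \frac{161}{5} \approx -32.2$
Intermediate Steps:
$s = 4$ ($s = - 2 \left(\left(-2\right) 1 + 0\right) = - 2 \left(-2 + 0\right) = \left(-2\right) \left(-2\right) = 4$)
$a = 49$
$t = 10$ ($t = 3 + \frac{1}{7} \cdot 49 = 3 + 7 = 10$)
$A{\left(D \right)} = \left(4 + D\right) \left(D - \frac{77}{D}\right)$ ($A{\left(D \right)} = \left(D - \frac{77}{D}\right) \left(D + 4\right) = \left(D - \frac{77}{D}\right) \left(4 + D\right) = \left(4 + D\right) \left(D - \frac{77}{D}\right)$)
$- A{\left(t \right)} = - (-77 + 10^{2} - \frac{308}{10} + 4 \cdot 10) = - (-77 + 100 - \frac{154}{5} + 40) = \left(-1\right) \frac{161}{5} = - \frac{161}{5}$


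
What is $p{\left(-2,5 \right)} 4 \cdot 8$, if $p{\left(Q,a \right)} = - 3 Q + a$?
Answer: $352$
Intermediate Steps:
$p{\left(Q,a \right)} = a - 3 Q$
$p{\left(-2,5 \right)} 4 \cdot 8 = \left(5 - -6\right) 4 \cdot 8 = \left(5 + 6\right) 4 \cdot 8 = 11 \cdot 4 \cdot 8 = 44 \cdot 8 = 352$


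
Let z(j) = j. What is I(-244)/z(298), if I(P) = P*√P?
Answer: -244*I*√61/149 ≈ -12.79*I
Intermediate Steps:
I(P) = P^(3/2)
I(-244)/z(298) = (-244)^(3/2)/298 = -488*I*√61*(1/298) = -244*I*√61/149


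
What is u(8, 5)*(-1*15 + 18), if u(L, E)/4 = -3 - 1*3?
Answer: -72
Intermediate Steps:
u(L, E) = -24 (u(L, E) = 4*(-3 - 1*3) = 4*(-3 - 3) = 4*(-6) = -24)
u(8, 5)*(-1*15 + 18) = -24*(-1*15 + 18) = -24*(-15 + 18) = -24*3 = -72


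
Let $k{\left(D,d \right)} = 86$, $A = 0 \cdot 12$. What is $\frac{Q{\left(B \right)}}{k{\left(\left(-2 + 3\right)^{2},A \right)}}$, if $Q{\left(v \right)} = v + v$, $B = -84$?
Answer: $- \frac{84}{43} \approx -1.9535$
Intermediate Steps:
$A = 0$
$Q{\left(v \right)} = 2 v$
$\frac{Q{\left(B \right)}}{k{\left(\left(-2 + 3\right)^{2},A \right)}} = \frac{2 \left(-84\right)}{86} = \left(-168\right) \frac{1}{86} = - \frac{84}{43}$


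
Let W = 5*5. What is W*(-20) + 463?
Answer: -37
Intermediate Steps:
W = 25
W*(-20) + 463 = 25*(-20) + 463 = -500 + 463 = -37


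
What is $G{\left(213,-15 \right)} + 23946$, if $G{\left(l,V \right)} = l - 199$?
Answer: $23960$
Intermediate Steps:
$G{\left(l,V \right)} = -199 + l$
$G{\left(213,-15 \right)} + 23946 = \left(-199 + 213\right) + 23946 = 14 + 23946 = 23960$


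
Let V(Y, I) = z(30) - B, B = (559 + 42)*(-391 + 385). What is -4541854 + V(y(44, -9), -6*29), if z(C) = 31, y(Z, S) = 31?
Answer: -4538217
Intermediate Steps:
B = -3606 (B = 601*(-6) = -3606)
V(Y, I) = 3637 (V(Y, I) = 31 - 1*(-3606) = 31 + 3606 = 3637)
-4541854 + V(y(44, -9), -6*29) = -4541854 + 3637 = -4538217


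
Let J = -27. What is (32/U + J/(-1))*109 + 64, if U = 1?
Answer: 6495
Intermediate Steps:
(32/U + J/(-1))*109 + 64 = (32/1 - 27/(-1))*109 + 64 = (32*1 - 27*(-1))*109 + 64 = (32 + 27)*109 + 64 = 59*109 + 64 = 6431 + 64 = 6495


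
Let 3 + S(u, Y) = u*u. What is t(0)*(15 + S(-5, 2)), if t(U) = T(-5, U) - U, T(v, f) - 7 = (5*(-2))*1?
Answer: -111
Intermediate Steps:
T(v, f) = -3 (T(v, f) = 7 + (5*(-2))*1 = 7 - 10*1 = 7 - 10 = -3)
S(u, Y) = -3 + u**2 (S(u, Y) = -3 + u*u = -3 + u**2)
t(U) = -3 - U
t(0)*(15 + S(-5, 2)) = (-3 - 1*0)*(15 + (-3 + (-5)**2)) = (-3 + 0)*(15 + (-3 + 25)) = -3*(15 + 22) = -3*37 = -111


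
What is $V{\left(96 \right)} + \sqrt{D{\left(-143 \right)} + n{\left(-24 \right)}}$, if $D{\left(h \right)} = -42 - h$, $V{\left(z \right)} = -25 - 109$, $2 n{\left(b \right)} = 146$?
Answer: $-134 + \sqrt{174} \approx -120.81$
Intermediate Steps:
$n{\left(b \right)} = 73$ ($n{\left(b \right)} = \frac{1}{2} \cdot 146 = 73$)
$V{\left(z \right)} = -134$
$V{\left(96 \right)} + \sqrt{D{\left(-143 \right)} + n{\left(-24 \right)}} = -134 + \sqrt{\left(-42 - -143\right) + 73} = -134 + \sqrt{\left(-42 + 143\right) + 73} = -134 + \sqrt{101 + 73} = -134 + \sqrt{174}$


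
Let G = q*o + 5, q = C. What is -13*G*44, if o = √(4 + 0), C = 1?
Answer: -4004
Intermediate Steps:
q = 1
o = 2 (o = √4 = 2)
G = 7 (G = 1*2 + 5 = 2 + 5 = 7)
-13*G*44 = -13*7*44 = -91*44 = -4004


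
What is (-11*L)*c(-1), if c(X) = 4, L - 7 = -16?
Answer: 396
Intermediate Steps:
L = -9 (L = 7 - 16 = -9)
(-11*L)*c(-1) = -11*(-9)*4 = 99*4 = 396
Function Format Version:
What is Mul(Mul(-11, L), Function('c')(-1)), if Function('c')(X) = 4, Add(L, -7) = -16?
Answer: 396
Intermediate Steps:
L = -9 (L = Add(7, -16) = -9)
Mul(Mul(-11, L), Function('c')(-1)) = Mul(Mul(-11, -9), 4) = Mul(99, 4) = 396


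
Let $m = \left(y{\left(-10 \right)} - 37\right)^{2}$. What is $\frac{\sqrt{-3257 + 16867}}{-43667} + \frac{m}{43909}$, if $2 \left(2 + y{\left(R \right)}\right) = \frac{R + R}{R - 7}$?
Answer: $\frac{426409}{12689701} - \frac{\sqrt{13610}}{43667} \approx 0.030931$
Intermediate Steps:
$y{\left(R \right)} = -2 + \frac{R}{-7 + R}$ ($y{\left(R \right)} = -2 + \frac{\left(R + R\right) \frac{1}{R - 7}}{2} = -2 + \frac{2 R \frac{1}{-7 + R}}{2} = -2 + \frac{R}{-7 + R}$)
$m = \frac{426409}{289}$ ($m = \left(\frac{14 - -10}{-7 - 10} - 37\right)^{2} = \left(\frac{14 + 10}{-17} - 37\right)^{2} = \left(\left(- \frac{1}{17}\right) 24 - 37\right)^{2} = \left(- \frac{24}{17} - 37\right)^{2} = \left(- \frac{653}{17}\right)^{2} = \frac{426409}{289} \approx 1475.5$)
$\frac{\sqrt{-3257 + 16867}}{-43667} + \frac{m}{43909} = \frac{\sqrt{-3257 + 16867}}{-43667} + \frac{426409}{289 \cdot 43909} = \sqrt{13610} \left(- \frac{1}{43667}\right) + \frac{426409}{289} \cdot \frac{1}{43909} = - \frac{\sqrt{13610}}{43667} + \frac{426409}{12689701} = \frac{426409}{12689701} - \frac{\sqrt{13610}}{43667}$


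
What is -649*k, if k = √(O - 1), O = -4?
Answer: -649*I*√5 ≈ -1451.2*I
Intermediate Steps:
k = I*√5 (k = √(-4 - 1) = √(-5) = I*√5 ≈ 2.2361*I)
-649*k = -649*I*√5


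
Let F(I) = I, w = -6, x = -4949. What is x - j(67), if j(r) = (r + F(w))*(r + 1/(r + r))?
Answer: -1210885/134 ≈ -9036.5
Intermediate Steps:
j(r) = (-6 + r)*(r + 1/(2*r)) (j(r) = (r - 6)*(r + 1/(r + r)) = (-6 + r)*(r + 1/(2*r)))
x - j(67) = -4949 - (1/2 + 67**2 - 6*67 - 3/67) = -4949 - (1/2 + 4489 - 402 - 3*1/67) = -4949 - (1/2 + 4489 - 402 - 3/67) = -4949 - 1*547719/134 = -4949 - 547719/134 = -1210885/134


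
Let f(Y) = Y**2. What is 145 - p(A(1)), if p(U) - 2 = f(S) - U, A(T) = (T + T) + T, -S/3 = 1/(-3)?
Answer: 145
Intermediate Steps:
S = 1 (S = -3/(-3) = -3*(-1/3) = 1)
A(T) = 3*T (A(T) = 2*T + T = 3*T)
p(U) = 3 - U (p(U) = 2 + (1**2 - U) = 2 + (1 - U) = 3 - U)
145 - p(A(1)) = 145 - (3 - 3) = 145 - 1*0 = 145 + 0 = 145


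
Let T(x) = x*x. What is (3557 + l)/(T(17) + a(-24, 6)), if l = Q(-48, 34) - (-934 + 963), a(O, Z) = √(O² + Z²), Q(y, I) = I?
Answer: 60554/4877 - 21372*√17/82909 ≈ 11.353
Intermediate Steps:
T(x) = x²
l = 5 (l = 34 - (-934 + 963) = 34 - 1*29 = 34 - 29 = 5)
(3557 + l)/(T(17) + a(-24, 6)) = (3557 + 5)/(17² + √((-24)² + 6²)) = 3562/(289 + √(576 + 36)) = 3562/(289 + √612) = 3562/(289 + 6*√17)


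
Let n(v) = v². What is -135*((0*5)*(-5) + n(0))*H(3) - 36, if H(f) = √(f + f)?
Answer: -36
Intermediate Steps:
H(f) = √2*√f (H(f) = √(2*f) = √2*√f)
-135*((0*5)*(-5) + n(0))*H(3) - 36 = -135*((0*5)*(-5) + 0²)*√2*√3 - 36 = -135*(0*(-5) + 0)*√6 - 36 = -135*(0 + 0)*√6 - 36 = -0*√6 - 36 = -135*0 - 36 = 0 - 36 = -36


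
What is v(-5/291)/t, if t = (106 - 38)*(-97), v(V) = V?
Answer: 5/1919436 ≈ 2.6049e-6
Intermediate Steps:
t = -6596 (t = 68*(-97) = -6596)
v(-5/291)/t = -5/291/(-6596) = -5*1/291*(-1/6596) = -5/291*(-1/6596) = 5/1919436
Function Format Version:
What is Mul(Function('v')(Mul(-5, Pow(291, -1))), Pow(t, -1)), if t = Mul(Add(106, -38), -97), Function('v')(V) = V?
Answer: Rational(5, 1919436) ≈ 2.6049e-6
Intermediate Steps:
t = -6596 (t = Mul(68, -97) = -6596)
Mul(Function('v')(Mul(-5, Pow(291, -1))), Pow(t, -1)) = Mul(Mul(-5, Pow(291, -1)), Pow(-6596, -1)) = Mul(Mul(-5, Rational(1, 291)), Rational(-1, 6596)) = Mul(Rational(-5, 291), Rational(-1, 6596)) = Rational(5, 1919436)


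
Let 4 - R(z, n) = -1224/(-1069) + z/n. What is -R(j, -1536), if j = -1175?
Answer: -3431797/1641984 ≈ -2.0900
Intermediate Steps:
R(z, n) = 3052/1069 - z/n (R(z, n) = 4 - (-1224/(-1069) + z/n) = 4 - (-1224*(-1/1069) + z/n) = 4 - (1224/1069 + z/n) = 4 + (-1224/1069 - z/n) = 3052/1069 - z/n)
-R(j, -1536) = -(3052/1069 - 1*(-1175)/(-1536)) = -(3052/1069 - 1*(-1175)*(-1/1536)) = -(3052/1069 - 1175/1536) = -1*3431797/1641984 = -3431797/1641984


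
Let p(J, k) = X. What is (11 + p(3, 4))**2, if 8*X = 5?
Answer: 8649/64 ≈ 135.14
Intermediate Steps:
X = 5/8 (X = (1/8)*5 = 5/8 ≈ 0.62500)
p(J, k) = 5/8
(11 + p(3, 4))**2 = (11 + 5/8)**2 = (93/8)**2 = 8649/64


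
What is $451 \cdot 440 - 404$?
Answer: $198036$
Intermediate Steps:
$451 \cdot 440 - 404 = 198440 - 404 = 198036$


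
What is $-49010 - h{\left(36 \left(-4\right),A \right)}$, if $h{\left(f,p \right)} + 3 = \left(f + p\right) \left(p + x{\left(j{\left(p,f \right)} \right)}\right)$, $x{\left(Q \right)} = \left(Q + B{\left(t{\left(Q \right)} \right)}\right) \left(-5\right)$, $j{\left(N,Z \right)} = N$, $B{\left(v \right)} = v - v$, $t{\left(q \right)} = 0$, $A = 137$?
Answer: $-52843$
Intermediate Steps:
$B{\left(v \right)} = 0$
$x{\left(Q \right)} = - 5 Q$ ($x{\left(Q \right)} = \left(Q + 0\right) \left(-5\right) = Q \left(-5\right) = - 5 Q$)
$h{\left(f,p \right)} = -3 - 4 p \left(f + p\right)$ ($h{\left(f,p \right)} = -3 + \left(f + p\right) \left(p - 5 p\right) = -3 + \left(f + p\right) \left(- 4 p\right) = -3 - 4 p \left(f + p\right)$)
$-49010 - h{\left(36 \left(-4\right),A \right)} = -49010 - \left(-3 - 4 \cdot 137^{2} - 4 \cdot 36 \left(-4\right) 137\right) = -49010 - \left(-3 - 75076 - \left(-576\right) 137\right) = -49010 - \left(-3 - 75076 + 78912\right) = -49010 - 3833 = -52843$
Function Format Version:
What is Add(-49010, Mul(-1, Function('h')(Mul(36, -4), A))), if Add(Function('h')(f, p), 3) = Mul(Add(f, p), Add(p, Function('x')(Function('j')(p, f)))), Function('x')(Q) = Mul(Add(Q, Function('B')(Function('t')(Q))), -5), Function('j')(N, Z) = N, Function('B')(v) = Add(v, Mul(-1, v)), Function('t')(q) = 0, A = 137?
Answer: -52843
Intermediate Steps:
Function('B')(v) = 0
Function('x')(Q) = Mul(-5, Q) (Function('x')(Q) = Mul(Add(Q, 0), -5) = Mul(Q, -5) = Mul(-5, Q))
Function('h')(f, p) = Add(-3, Mul(-4, p, Add(f, p))) (Function('h')(f, p) = Add(-3, Mul(Add(f, p), Add(p, Mul(-5, p)))) = Add(-3, Mul(Add(f, p), Mul(-4, p))) = Add(-3, Mul(-4, p, Add(f, p))))
Add(-49010, Mul(-1, Function('h')(Mul(36, -4), A))) = Add(-49010, Mul(-1, Add(-3, Mul(-4, Pow(137, 2)), Mul(-4, Mul(36, -4), 137)))) = Add(-49010, Mul(-1, Add(-3, Mul(-4, 18769), Mul(-4, -144, 137)))) = Add(-49010, Mul(-1, Add(-3, -75076, 78912))) = Add(-49010, Mul(-1, 3833)) = Add(-49010, -3833) = -52843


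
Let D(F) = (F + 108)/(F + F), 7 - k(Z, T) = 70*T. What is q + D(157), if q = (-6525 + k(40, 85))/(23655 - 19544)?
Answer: -2825537/1290854 ≈ -2.1889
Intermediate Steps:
k(Z, T) = 7 - 70*T
q = -12468/4111 (q = (-6525 + (7 - 70*85))/(23655 - 19544) = (-6525 + (7 - 5950))/4111 = (-6525 - 5943)*(1/4111) = -12468*1/4111 = -12468/4111 ≈ -3.0328)
D(F) = (108 + F)/(2*F) (D(F) = (108 + F)/((2*F)) = (108 + F)*(1/(2*F)) = (108 + F)/(2*F))
q + D(157) = -12468/4111 + (½)*(108 + 157)/157 = -12468/4111 + (½)*(1/157)*265 = -12468/4111 + 265/314 = -2825537/1290854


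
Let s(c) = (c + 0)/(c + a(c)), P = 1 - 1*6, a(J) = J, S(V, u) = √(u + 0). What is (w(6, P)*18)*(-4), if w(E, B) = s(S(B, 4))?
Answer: -36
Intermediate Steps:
S(V, u) = √u
P = -5 (P = 1 - 6 = -5)
s(c) = ½ (s(c) = (c + 0)/(c + c) = c/((2*c)) = c*(1/(2*c)) = ½)
w(E, B) = ½
(w(6, P)*18)*(-4) = ((½)*18)*(-4) = 9*(-4) = -36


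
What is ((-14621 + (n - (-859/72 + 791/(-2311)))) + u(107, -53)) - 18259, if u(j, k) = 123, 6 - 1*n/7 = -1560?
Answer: -3624471539/166392 ≈ -21783.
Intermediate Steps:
n = 10962 (n = 42 - 7*(-1560) = 42 + 10920 = 10962)
((-14621 + (n - (-859/72 + 791/(-2311)))) + u(107, -53)) - 18259 = ((-14621 + (10962 - (-859/72 + 791/(-2311)))) + 123) - 18259 = ((-14621 + (10962 - (-859*1/72 + 791*(-1/2311)))) + 123) - 18259 = ((-14621 + (10962 - (-859/72 - 791/2311))) + 123) - 18259 = ((-14621 + (10962 - 1*(-2042101/166392))) + 123) - 18259 = ((-14621 + (10962 + 2042101/166392)) + 123) - 18259 = ((-14621 + 1826031205/166392) + 123) - 18259 = (-606786227/166392 + 123) - 18259 = -586320011/166392 - 18259 = -3624471539/166392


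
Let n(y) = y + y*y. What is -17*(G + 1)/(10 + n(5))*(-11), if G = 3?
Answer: 187/10 ≈ 18.700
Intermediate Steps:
n(y) = y + y²
-17*(G + 1)/(10 + n(5))*(-11) = -17*(3 + 1)/(10 + 5*(1 + 5))*(-11) = -68/(10 + 5*6)*(-11) = -68/(10 + 30)*(-11) = -68/40*(-11) = -17*⅒*(-11) = -17/10*(-11) = 187/10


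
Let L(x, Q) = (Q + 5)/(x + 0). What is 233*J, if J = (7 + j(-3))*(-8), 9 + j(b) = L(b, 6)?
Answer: 31688/3 ≈ 10563.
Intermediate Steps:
L(x, Q) = (5 + Q)/x
j(b) = -9 + 11/b (j(b) = -9 + (5 + 6)/b = -9 + 11/b)
J = 136/3 (J = (7 + (-9 + 11/(-3)))*(-8) = (7 + (-9 + 11*(-1/3)))*(-8) = (7 + (-9 - 11/3))*(-8) = (7 - 38/3)*(-8) = -17/3*(-8) = 136/3 ≈ 45.333)
233*J = 233*(136/3) = 31688/3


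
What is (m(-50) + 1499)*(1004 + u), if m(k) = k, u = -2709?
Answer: -2470545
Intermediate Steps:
(m(-50) + 1499)*(1004 + u) = (-50 + 1499)*(1004 - 2709) = 1449*(-1705) = -2470545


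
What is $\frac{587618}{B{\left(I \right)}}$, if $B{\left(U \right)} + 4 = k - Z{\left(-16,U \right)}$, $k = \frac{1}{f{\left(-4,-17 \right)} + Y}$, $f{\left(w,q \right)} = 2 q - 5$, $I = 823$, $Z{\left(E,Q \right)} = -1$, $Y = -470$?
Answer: $- \frac{149548781}{764} \approx -1.9574 \cdot 10^{5}$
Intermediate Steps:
$f{\left(w,q \right)} = -5 + 2 q$
$k = - \frac{1}{509}$ ($k = \frac{1}{\left(-5 + 2 \left(-17\right)\right) - 470} = \frac{1}{\left(-5 - 34\right) - 470} = \frac{1}{-39 - 470} = \frac{1}{-509} = - \frac{1}{509} \approx -0.0019646$)
$B{\left(U \right)} = - \frac{1528}{509}$ ($B{\left(U \right)} = -4 - - \frac{508}{509} = -4 + \left(- \frac{1}{509} + 1\right) = -4 + \frac{508}{509} = - \frac{1528}{509}$)
$\frac{587618}{B{\left(I \right)}} = \frac{587618}{- \frac{1528}{509}} = 587618 \left(- \frac{509}{1528}\right) = - \frac{149548781}{764}$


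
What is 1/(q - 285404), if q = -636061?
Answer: -1/921465 ≈ -1.0852e-6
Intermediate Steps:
1/(q - 285404) = 1/(-636061 - 285404) = 1/(-921465) = -1/921465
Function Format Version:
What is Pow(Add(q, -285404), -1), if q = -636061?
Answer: Rational(-1, 921465) ≈ -1.0852e-6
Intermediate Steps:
Pow(Add(q, -285404), -1) = Pow(Add(-636061, -285404), -1) = Pow(-921465, -1) = Rational(-1, 921465)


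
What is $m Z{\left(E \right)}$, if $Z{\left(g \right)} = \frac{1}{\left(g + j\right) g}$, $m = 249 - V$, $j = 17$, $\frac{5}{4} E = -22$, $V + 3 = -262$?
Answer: $\frac{6425}{132} \approx 48.674$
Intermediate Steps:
$V = -265$ ($V = -3 - 262 = -265$)
$E = - \frac{88}{5}$ ($E = \frac{4}{5} \left(-22\right) = - \frac{88}{5} \approx -17.6$)
$m = 514$ ($m = 249 - -265 = 249 + 265 = 514$)
$Z{\left(g \right)} = \frac{1}{g \left(17 + g\right)}$ ($Z{\left(g \right)} = \frac{1}{\left(g + 17\right) g} = \frac{1}{\left(17 + g\right) g} = \frac{1}{g \left(17 + g\right)}$)
$m Z{\left(E \right)} = 514 \frac{1}{\left(- \frac{88}{5}\right) \left(17 - \frac{88}{5}\right)} = 514 \left(- \frac{5}{88 \left(- \frac{3}{5}\right)}\right) = 514 \left(\left(- \frac{5}{88}\right) \left(- \frac{5}{3}\right)\right) = 514 \cdot \frac{25}{264} = \frac{6425}{132}$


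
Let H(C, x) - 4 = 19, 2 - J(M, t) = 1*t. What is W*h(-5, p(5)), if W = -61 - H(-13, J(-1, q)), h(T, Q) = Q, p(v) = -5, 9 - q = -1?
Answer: 420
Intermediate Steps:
q = 10 (q = 9 - 1*(-1) = 9 + 1 = 10)
J(M, t) = 2 - t
H(C, x) = 23 (H(C, x) = 4 + 19 = 23)
W = -84 (W = -61 - 1*23 = -61 - 23 = -84)
W*h(-5, p(5)) = -84*(-5) = 420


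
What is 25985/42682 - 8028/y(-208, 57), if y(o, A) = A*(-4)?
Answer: 29047973/810958 ≈ 35.819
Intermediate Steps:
y(o, A) = -4*A
25985/42682 - 8028/y(-208, 57) = 25985/42682 - 8028/((-4*57)) = 25985*(1/42682) - 8028/(-228) = 25985/42682 - 8028*(-1/228) = 25985/42682 + 669/19 = 29047973/810958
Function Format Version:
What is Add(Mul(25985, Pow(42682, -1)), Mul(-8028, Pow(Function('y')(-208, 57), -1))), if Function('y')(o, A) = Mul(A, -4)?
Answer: Rational(29047973, 810958) ≈ 35.819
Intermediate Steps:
Function('y')(o, A) = Mul(-4, A)
Add(Mul(25985, Pow(42682, -1)), Mul(-8028, Pow(Function('y')(-208, 57), -1))) = Add(Mul(25985, Pow(42682, -1)), Mul(-8028, Pow(Mul(-4, 57), -1))) = Add(Mul(25985, Rational(1, 42682)), Mul(-8028, Pow(-228, -1))) = Add(Rational(25985, 42682), Mul(-8028, Rational(-1, 228))) = Add(Rational(25985, 42682), Rational(669, 19)) = Rational(29047973, 810958)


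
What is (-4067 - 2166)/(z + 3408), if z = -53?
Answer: -6233/3355 ≈ -1.8578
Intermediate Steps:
(-4067 - 2166)/(z + 3408) = (-4067 - 2166)/(-53 + 3408) = -6233/3355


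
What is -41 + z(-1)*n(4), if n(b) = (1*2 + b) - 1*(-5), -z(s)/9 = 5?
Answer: -536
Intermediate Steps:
z(s) = -45 (z(s) = -9*5 = -45)
n(b) = 7 + b (n(b) = (2 + b) + 5 = 7 + b)
-41 + z(-1)*n(4) = -41 - 45*(7 + 4) = -41 - 45*11 = -41 - 495 = -536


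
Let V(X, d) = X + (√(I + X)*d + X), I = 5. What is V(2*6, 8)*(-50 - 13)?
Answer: -1512 - 504*√17 ≈ -3590.0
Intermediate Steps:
V(X, d) = 2*X + d*√(5 + X) (V(X, d) = X + (√(5 + X)*d + X) = X + (d*√(5 + X) + X) = X + (X + d*√(5 + X)) = 2*X + d*√(5 + X))
V(2*6, 8)*(-50 - 13) = (2*(2*6) + 8*√(5 + 2*6))*(-50 - 13) = (2*12 + 8*√(5 + 12))*(-63) = (24 + 8*√17)*(-63) = -1512 - 504*√17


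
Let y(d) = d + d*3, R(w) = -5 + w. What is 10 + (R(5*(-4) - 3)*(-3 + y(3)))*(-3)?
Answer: 766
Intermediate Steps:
y(d) = 4*d (y(d) = d + 3*d = 4*d)
10 + (R(5*(-4) - 3)*(-3 + y(3)))*(-3) = 10 + ((-5 + (5*(-4) - 3))*(-3 + 4*3))*(-3) = 10 + ((-5 + (-20 - 3))*(-3 + 12))*(-3) = 10 + ((-5 - 23)*9)*(-3) = 10 - 28*9*(-3) = 10 - 252*(-3) = 10 + 756 = 766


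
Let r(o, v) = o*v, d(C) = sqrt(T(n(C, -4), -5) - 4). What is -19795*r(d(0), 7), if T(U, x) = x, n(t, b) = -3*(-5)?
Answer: -415695*I ≈ -4.157e+5*I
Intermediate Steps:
n(t, b) = 15
d(C) = 3*I (d(C) = sqrt(-5 - 4) = sqrt(-9) = 3*I)
-19795*r(d(0), 7) = -19795*3*I*7 = -415695*I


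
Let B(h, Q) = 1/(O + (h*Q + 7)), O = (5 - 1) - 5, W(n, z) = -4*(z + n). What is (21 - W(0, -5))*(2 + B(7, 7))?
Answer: 111/55 ≈ 2.0182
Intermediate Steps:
W(n, z) = -4*n - 4*z (W(n, z) = -4*(n + z) = -4*n - 4*z)
O = -1 (O = 4 - 5 = -1)
B(h, Q) = 1/(6 + Q*h) (B(h, Q) = 1/(-1 + (h*Q + 7)) = 1/(-1 + (Q*h + 7)) = 1/(-1 + (7 + Q*h)) = 1/(6 + Q*h))
(21 - W(0, -5))*(2 + B(7, 7)) = (21 - (-4*0 - 4*(-5)))*(2 + 1/(6 + 7*7)) = (21 - (0 + 20))*(2 + 1/(6 + 49)) = (21 - 1*20)*(2 + 1/55) = (21 - 20)*(2 + 1/55) = 1*(111/55) = 111/55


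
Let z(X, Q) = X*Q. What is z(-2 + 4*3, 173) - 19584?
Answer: -17854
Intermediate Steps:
z(X, Q) = Q*X
z(-2 + 4*3, 173) - 19584 = 173*(-2 + 4*3) - 19584 = 173*(-2 + 12) - 19584 = 173*10 - 19584 = 1730 - 19584 = -17854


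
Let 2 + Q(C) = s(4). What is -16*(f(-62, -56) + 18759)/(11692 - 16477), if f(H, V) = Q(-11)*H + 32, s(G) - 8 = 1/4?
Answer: 98152/1595 ≈ 61.537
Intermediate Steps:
s(G) = 33/4 (s(G) = 8 + 1/4 = 8 + ¼ = 33/4)
Q(C) = 25/4 (Q(C) = -2 + 33/4 = 25/4)
f(H, V) = 32 + 25*H/4 (f(H, V) = 25*H/4 + 32 = 32 + 25*H/4)
-16*(f(-62, -56) + 18759)/(11692 - 16477) = -16*((32 + (25/4)*(-62)) + 18759)/(11692 - 16477) = -16*((32 - 775/2) + 18759)/(-4785) = -16*(-711/2 + 18759)*(-1)/4785 = -294456*(-1)/4785 = -16*(-12269/3190) = 98152/1595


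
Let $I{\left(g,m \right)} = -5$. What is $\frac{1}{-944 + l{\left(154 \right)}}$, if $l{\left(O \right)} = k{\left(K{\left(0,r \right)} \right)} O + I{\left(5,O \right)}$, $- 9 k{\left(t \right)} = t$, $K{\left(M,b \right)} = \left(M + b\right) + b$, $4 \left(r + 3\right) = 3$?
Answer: $- \frac{1}{872} \approx -0.0011468$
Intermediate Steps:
$r = - \frac{9}{4}$ ($r = -3 + \frac{1}{4} \cdot 3 = -3 + \frac{3}{4} = - \frac{9}{4} \approx -2.25$)
$K{\left(M,b \right)} = M + 2 b$
$k{\left(t \right)} = - \frac{t}{9}$
$l{\left(O \right)} = -5 + \frac{O}{2}$ ($l{\left(O \right)} = - \frac{0 + 2 \left(- \frac{9}{4}\right)}{9} O - 5 = - \frac{0 - \frac{9}{2}}{9} O - 5 = \left(- \frac{1}{9}\right) \left(- \frac{9}{2}\right) O - 5 = \frac{O}{2} - 5 = -5 + \frac{O}{2}$)
$\frac{1}{-944 + l{\left(154 \right)}} = \frac{1}{-944 + \left(-5 + \frac{1}{2} \cdot 154\right)} = \frac{1}{-944 + \left(-5 + 77\right)} = \frac{1}{-944 + 72} = \frac{1}{-872} = - \frac{1}{872}$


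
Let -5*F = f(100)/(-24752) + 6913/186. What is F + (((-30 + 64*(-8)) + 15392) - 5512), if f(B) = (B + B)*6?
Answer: 433032049/46410 ≈ 9330.6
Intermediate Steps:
f(B) = 12*B (f(B) = (2*B)*6 = 12*B)
F = -344531/46410 (F = -((12*100)/(-24752) + 6913/186)/5 = -(1200*(-1/24752) + 6913*(1/186))/5 = -(-75/1547 + 223/6)/5 = -⅕*344531/9282 = -344531/46410 ≈ -7.4236)
F + (((-30 + 64*(-8)) + 15392) - 5512) = -344531/46410 + (((-30 + 64*(-8)) + 15392) - 5512) = -344531/46410 + (((-30 - 512) + 15392) - 5512) = -344531/46410 + ((-542 + 15392) - 5512) = -344531/46410 + (14850 - 5512) = -344531/46410 + 9338 = 433032049/46410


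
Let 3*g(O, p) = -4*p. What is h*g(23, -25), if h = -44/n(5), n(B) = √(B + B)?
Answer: -440*√10/3 ≈ -463.80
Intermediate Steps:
n(B) = √2*√B (n(B) = √(2*B) = √2*√B)
g(O, p) = -4*p/3 (g(O, p) = (-4*p)/3 = -4*p/3)
h = -22*√10/5 (h = -44*√10/10 = -22*√10/5 ≈ -13.914)
h*g(23, -25) = (-22*√10/5)*(-4/3*(-25)) = -22*√10/5*(100/3) = -440*√10/3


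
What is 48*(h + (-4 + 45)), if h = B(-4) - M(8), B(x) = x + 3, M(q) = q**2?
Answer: -1152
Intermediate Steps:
B(x) = 3 + x
h = -65 (h = (3 - 4) - 1*8**2 = -1 - 1*64 = -1 - 64 = -65)
48*(h + (-4 + 45)) = 48*(-65 + (-4 + 45)) = 48*(-65 + 41) = 48*(-24) = -1152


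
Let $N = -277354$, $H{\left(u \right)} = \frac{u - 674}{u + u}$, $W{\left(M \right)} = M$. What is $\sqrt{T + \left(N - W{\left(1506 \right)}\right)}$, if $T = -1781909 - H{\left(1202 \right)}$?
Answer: $\frac{3 i \sqrt{82705766989}}{601} \approx 1435.5 i$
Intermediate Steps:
$H{\left(u \right)} = \frac{-674 + u}{2 u}$
$T = - \frac{1070927441}{601}$ ($T = -1781909 - \frac{-674 + 1202}{2 \cdot 1202} = -1781909 - \frac{1}{2} \cdot \frac{1}{1202} \cdot 528 = -1781909 - \frac{132}{601} = - \frac{1070927441}{601} \approx -1.7819 \cdot 10^{6}$)
$\sqrt{T + \left(N - W{\left(1506 \right)}\right)} = \sqrt{- \frac{1070927441}{601} - 278860} = \sqrt{- \frac{1238522301}{601}} = \frac{3 i \sqrt{82705766989}}{601}$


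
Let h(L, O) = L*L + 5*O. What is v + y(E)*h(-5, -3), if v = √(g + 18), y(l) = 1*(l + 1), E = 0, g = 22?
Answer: 10 + 2*√10 ≈ 16.325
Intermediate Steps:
y(l) = 1 + l (y(l) = 1*(1 + l) = 1 + l)
h(L, O) = L² + 5*O
v = 2*√10 (v = √(22 + 18) = √40 = 2*√10 ≈ 6.3246)
v + y(E)*h(-5, -3) = 2*√10 + (1 + 0)*((-5)² + 5*(-3)) = 2*√10 + 1*(25 - 15) = 2*√10 + 1*10 = 2*√10 + 10 = 10 + 2*√10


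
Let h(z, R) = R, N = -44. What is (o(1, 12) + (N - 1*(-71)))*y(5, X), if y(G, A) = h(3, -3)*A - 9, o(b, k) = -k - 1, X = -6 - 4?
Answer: 294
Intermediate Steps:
X = -10
o(b, k) = -1 - k
y(G, A) = -9 - 3*A (y(G, A) = -3*A - 9 = -9 - 3*A)
(o(1, 12) + (N - 1*(-71)))*y(5, X) = ((-1 - 1*12) + (-44 - 1*(-71)))*(-9 - 3*(-10)) = ((-1 - 12) + (-44 + 71))*(-9 + 30) = (-13 + 27)*21 = 14*21 = 294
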